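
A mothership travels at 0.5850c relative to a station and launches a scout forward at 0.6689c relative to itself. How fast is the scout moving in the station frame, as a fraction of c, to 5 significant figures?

Compose boost 2: (0.6689 + 0.5850)/(1 + 0.6689×0.5850) = 1.2539/1.391307 = 0.90124

u ≈ 0.90124c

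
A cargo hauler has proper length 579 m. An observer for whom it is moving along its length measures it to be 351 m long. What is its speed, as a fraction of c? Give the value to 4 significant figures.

γ = L₀/L = 579/351 = 1.64957
β = √(1 − 1/γ²) = 0.7953

β ≈ 0.7953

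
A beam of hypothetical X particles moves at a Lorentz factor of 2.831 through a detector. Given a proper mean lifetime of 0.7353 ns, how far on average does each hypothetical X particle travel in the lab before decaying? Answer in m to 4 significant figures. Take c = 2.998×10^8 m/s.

d ≈ 0.5838 m

β = √(1 − 1/γ²) = √(1 − 1/2.831²) = 0.935536
Dilated lifetime: Δt = γτ₀ = 2.831 × 0.7353 ns = 2.08163 ns
d = vΔt = 0.935536c × 2.08163 ns = 2.80474×10^8 m/s × 2.08163×10^-9 s = 0.5838 m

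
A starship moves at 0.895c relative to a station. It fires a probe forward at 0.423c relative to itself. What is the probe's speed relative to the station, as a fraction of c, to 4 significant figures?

u ≈ 0.9561c

Relativistic velocity addition: u = (u' + v)/(1 + u'v/c²)
= (0.423 + 0.895)/(1 + 0.423×0.895) = 1.318/1.37858 = 0.9561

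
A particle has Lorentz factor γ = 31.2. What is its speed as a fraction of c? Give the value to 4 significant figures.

β ≈ 0.9995

β = √(1 − 1/γ²) = √(1 − 1/31.2²) = √(0.998973) = 0.9995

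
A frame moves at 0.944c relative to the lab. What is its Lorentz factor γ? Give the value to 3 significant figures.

γ = 1/√(1 − β²) = 1/√(1 − 0.944²) = 1/√(0.10886) = 3.03

γ ≈ 3.03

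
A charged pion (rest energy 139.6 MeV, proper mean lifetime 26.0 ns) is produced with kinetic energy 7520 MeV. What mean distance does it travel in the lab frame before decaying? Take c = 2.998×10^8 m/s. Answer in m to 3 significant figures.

γ = 1 + K/(m₀c²) = 1 + 7520/139.6 = 54.868
β = √(1 − 1/γ²) = 0.99983
Dilated lifetime: γτ₀ = 54.868 × 26.0 ns = 1426.6 ns
d = βc·γτ₀ = 0.99983 × (2.998×10^8 m/s) × 1.4266×10^-6 s = 428 m

d ≈ 428 m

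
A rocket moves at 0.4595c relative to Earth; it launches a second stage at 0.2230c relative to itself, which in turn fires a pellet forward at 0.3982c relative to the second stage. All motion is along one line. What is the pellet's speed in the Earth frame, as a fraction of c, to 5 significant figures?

Compose boost 2: (0.2230 + 0.4595)/(1 + 0.2230×0.4595) = 0.68250/1.102469 = 0.6190653
Compose boost 3: (0.3982 + 0.6190653)/(1 + 0.3982×0.6190653) = 1.017265/1.246512 = 0.81609

u ≈ 0.81609c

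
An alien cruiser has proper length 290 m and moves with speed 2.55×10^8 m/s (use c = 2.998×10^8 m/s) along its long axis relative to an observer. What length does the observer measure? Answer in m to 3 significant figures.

L ≈ 153 m

β = v/c = 2.55×10^8 / 2.998×10^8 = 0.85057
γ = 1/√(1 − 0.85057²) = 1.9016
Length contraction: L = L₀/γ = 290/1.9016 = 153 m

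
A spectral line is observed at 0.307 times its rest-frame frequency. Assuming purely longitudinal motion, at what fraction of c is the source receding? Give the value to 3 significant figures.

β ≈ 0.828

f_obs/f_src = √((1−β)/(1+β)) = 0.307  ⇒  (1−β)/(1+β) = 0.094249
β = |1 − D²|/(1 + D²) = |1 − 0.094249|/(1 + 0.094249) = 0.828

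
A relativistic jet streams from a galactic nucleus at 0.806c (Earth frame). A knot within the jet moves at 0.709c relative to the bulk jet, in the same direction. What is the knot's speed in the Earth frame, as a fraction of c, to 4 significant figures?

u ≈ 0.9641c

Relativistic velocity addition: u = (u' + v)/(1 + u'v/c²)
= (0.709 + 0.806)/(1 + 0.709×0.806) = 1.515/1.57145 = 0.9641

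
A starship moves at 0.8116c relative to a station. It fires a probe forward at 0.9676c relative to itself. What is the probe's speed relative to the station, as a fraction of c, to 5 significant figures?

Relativistic velocity addition: u = (u' + v)/(1 + u'v/c²)
= (0.9676 + 0.8116)/(1 + 0.9676×0.8116) = 1.7792/1.785304 = 0.99658

u ≈ 0.99658c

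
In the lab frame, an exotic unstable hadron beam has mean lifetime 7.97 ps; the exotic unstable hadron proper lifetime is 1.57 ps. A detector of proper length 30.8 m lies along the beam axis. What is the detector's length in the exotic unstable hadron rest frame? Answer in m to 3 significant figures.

Time dilation ⇒ γ = Δt/τ₀ = 7.97/1.57 = 5.0764
Length contraction: L = L₀/γ = 30.8/5.0764 = 6.07 m

L ≈ 6.07 m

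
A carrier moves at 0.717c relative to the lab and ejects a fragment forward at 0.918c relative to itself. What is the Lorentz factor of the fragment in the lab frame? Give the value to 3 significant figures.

u_lab = (0.918 + 0.717)/(1 + 0.918×0.717) = 1.635/1.65821 = 0.986005
γ = 1/√(1 − 0.986005²) = 6.00

γ ≈ 6.00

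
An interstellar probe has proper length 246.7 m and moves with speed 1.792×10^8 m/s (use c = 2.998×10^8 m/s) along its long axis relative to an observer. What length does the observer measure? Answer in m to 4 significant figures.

β = v/c = 1.792×10^8 / 2.998×10^8 = 0.597732
γ = 1/√(1 − 0.597732²) = 1.24736
Length contraction: L = L₀/γ = 246.7/1.24736 = 197.8 m

L ≈ 197.8 m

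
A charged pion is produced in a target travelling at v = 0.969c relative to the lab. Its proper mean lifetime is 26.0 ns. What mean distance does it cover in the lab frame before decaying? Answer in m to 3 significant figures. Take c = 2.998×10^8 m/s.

d ≈ 30.6 m

γ = 1/√(1 − 0.969²) = 4.0476
Dilated lifetime: Δt = γτ₀ = 4.0476 × 26.0 ns = 105.24 ns
d = vΔt = 0.969c × 105.24 ns = 2.9051×10^8 m/s × 1.0524×10^-7 s = 30.6 m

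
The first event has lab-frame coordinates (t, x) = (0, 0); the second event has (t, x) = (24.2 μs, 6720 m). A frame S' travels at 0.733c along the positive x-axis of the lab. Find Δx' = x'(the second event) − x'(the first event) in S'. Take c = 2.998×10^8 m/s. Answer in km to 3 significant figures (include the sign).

Δx' ≈ 2.06 km

γ = 1/√(1 − 0.733²) = 1.4701
Δx' = γ(Δx − vΔt) = 1.4701 × (6720 m − 0.733×(2.998×10^8 m/s)×24.2×10^-6 s)
= 1.4701 × (1402.0 m) = 2.06 km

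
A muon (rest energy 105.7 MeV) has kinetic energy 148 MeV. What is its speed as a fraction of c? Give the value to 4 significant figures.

β ≈ 0.9091

γ = 1 + K/(m₀c²) = 1 + 148/105.7 = 2.40019
β = √(1 − 1/γ²) = 0.9091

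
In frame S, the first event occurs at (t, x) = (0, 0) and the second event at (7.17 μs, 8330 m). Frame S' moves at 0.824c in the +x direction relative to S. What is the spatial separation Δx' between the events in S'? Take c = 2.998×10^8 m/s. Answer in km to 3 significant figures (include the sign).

γ = 1/√(1 − 0.824²) = 1.7649
Δx' = γ(Δx − vΔt) = 1.7649 × (8330 m − 0.824×(2.998×10^8 m/s)×7.17×10^-6 s)
= 1.7649 × (6558.8 m) = 11.6 km

Δx' ≈ 11.6 km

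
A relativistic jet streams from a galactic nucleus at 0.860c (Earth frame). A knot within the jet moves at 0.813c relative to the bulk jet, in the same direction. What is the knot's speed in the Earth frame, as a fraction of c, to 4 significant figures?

u ≈ 0.9846c

Relativistic velocity addition: u = (u' + v)/(1 + u'v/c²)
= (0.813 + 0.860)/(1 + 0.813×0.860) = 1.673/1.69918 = 0.9846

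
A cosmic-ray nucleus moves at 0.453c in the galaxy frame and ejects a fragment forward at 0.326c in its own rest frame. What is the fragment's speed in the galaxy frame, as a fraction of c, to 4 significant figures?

u ≈ 0.6788c

Compose boost 2: (0.326 + 0.453)/(1 + 0.326×0.453) = 0.7790/1.14768 = 0.6788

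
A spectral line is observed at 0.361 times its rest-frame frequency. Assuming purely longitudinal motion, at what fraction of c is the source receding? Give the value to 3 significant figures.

f_obs/f_src = √((1−β)/(1+β)) = 0.361  ⇒  (1−β)/(1+β) = 0.13032
β = |1 − D²|/(1 + D²) = |1 − 0.13032|/(1 + 0.13032) = 0.769

β ≈ 0.769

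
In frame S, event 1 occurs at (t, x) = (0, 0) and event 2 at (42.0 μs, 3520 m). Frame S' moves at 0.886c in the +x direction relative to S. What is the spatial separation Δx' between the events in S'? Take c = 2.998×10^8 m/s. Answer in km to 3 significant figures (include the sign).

γ = 1/√(1 − 0.886²) = 2.1566
Δx' = γ(Δx − vΔt) = 2.1566 × (3520 m − 0.886×(2.998×10^8 m/s)×42.0×10^-6 s)
= 2.1566 × (-7636.2 m) = -16.5 km

Δx' ≈ -16.5 km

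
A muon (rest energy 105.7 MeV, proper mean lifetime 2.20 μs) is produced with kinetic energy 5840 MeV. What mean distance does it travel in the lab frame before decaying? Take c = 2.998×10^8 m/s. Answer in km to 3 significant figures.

d ≈ 37.1 km

γ = 1 + K/(m₀c²) = 1 + 5840/105.7 = 56.251
β = √(1 − 1/γ²) = 0.99984
Dilated lifetime: γτ₀ = 56.251 × 2.20 μs = 123.75 μs
d = βc·γτ₀ = 0.99984 × (2.998×10^8 m/s) × 0.00012375 s = 37.1 km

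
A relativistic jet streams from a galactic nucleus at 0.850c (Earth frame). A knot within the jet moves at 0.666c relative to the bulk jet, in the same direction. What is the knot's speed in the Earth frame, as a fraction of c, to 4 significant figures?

Relativistic velocity addition: u = (u' + v)/(1 + u'v/c²)
= (0.666 + 0.850)/(1 + 0.666×0.850) = 1.516/1.56610 = 0.9680

u ≈ 0.9680c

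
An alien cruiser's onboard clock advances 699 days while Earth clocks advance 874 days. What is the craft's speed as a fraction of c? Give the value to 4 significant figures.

γ = Δt/τ₀ = 874/699 = 1.25036
β = √(1 − 1/γ²) = √(1 − 1/1.25036²) = 0.6003

β ≈ 0.6003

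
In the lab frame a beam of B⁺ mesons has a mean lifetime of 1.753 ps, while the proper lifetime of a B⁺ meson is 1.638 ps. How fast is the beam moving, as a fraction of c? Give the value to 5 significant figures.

β ≈ 0.35623

γ = Δt/τ₀ = 1.753/1.638 = 1.070208
β = √(1 − 1/γ²) = √(1 − 1/1.070208²) = 0.35623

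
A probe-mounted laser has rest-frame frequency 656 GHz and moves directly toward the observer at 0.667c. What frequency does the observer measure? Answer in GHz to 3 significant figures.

Relativistic Doppler: f_obs = f_src √((1+β)/(1−β))
= 656 × √(1.6670/0.33300) = 656 × 2.2374 = 1470 GHz

f_obs ≈ 1470 GHz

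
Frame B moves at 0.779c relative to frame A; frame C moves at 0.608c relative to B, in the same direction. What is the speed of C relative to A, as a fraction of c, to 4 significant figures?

Compose boost 2: (0.608 + 0.779)/(1 + 0.608×0.779) = 1.387/1.47363 = 0.9412

u ≈ 0.9412c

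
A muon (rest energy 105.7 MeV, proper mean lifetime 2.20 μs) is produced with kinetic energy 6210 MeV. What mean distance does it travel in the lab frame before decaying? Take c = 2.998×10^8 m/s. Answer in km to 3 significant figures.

γ = 1 + K/(m₀c²) = 1 + 6210/105.7 = 59.751
β = √(1 − 1/γ²) = 0.99986
Dilated lifetime: γτ₀ = 59.751 × 2.20 μs = 131.45 μs
d = βc·γτ₀ = 0.99986 × (2.998×10^8 m/s) × 0.00013145 s = 39.4 km

d ≈ 39.4 km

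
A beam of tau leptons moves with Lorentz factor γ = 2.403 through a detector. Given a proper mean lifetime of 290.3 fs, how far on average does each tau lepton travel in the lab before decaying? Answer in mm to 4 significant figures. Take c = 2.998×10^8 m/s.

β = √(1 − 1/γ²) = √(1 − 1/2.403²) = 0.909298
Dilated lifetime: Δt = γτ₀ = 2.403 × 290.3 fs = 697.591 fs
d = vΔt = 0.909298c × 697.591 fs = 2.72607×10^8 m/s × 6.97591×10^-13 s = 0.1902 mm

d ≈ 0.1902 mm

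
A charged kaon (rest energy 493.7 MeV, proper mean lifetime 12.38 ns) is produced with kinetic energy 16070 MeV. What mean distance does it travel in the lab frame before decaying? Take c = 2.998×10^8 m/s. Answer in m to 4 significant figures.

d ≈ 124.5 m

γ = 1 + K/(m₀c²) = 1 + 16070/493.7 = 33.5501
β = √(1 − 1/γ²) = 0.999556
Dilated lifetime: γτ₀ = 33.5501 × 12.38 ns = 415.351 ns
d = βc·γτ₀ = 0.999556 × (2.998×10^8 m/s) × 4.15351×10^-7 s = 124.5 m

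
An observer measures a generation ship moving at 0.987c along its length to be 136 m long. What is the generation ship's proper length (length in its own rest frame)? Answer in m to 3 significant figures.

γ = 1/√(1 − 0.987²) = 6.2220
L₀ = γL = 6.2220 × 136 = 846 m

L₀ ≈ 846 m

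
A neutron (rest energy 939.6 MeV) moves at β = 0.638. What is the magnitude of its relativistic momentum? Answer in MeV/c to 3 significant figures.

p ≈ 778 MeV/c

γ = 1/√(1 − 0.638²) = 1.2986
p = γβm₀c = 1.2986 × 0.638 × 939.6 MeV/c = 778 MeV/c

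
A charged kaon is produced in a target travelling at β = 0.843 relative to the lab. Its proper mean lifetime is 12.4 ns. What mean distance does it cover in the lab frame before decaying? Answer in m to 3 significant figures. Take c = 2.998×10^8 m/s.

γ = 1/√(1 − 0.843²) = 1.8590
Dilated lifetime: Δt = γτ₀ = 1.8590 × 12.4 ns = 23.052 ns
d = vΔt = 0.843c × 23.052 ns = 2.5273×10^8 m/s × 2.3052×10^-8 s = 5.83 m

d ≈ 5.83 m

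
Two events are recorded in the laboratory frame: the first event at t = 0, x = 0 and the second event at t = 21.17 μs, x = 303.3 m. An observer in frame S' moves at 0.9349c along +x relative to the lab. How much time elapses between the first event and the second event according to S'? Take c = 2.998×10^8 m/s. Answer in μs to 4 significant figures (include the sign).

Δt' ≈ 56.98 μs

γ = 1/√(1 − 0.9349²) = 2.81761
Δt' = γ(Δt − vΔx/c²) = 2.81761 × (21.17 μs − 0.9349×303.3 m / (2.998×10^8 m/s))
= 2.81761 × (20.2242 μs) = 56.98 μs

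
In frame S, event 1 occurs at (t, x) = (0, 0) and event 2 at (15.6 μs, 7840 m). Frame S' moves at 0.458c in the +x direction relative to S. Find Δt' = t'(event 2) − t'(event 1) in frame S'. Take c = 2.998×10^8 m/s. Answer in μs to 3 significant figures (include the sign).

γ = 1/√(1 − 0.458²) = 1.1249
Δt' = γ(Δt − vΔx/c²) = 1.1249 × (15.6 μs − 0.458×7840 m / (2.998×10^8 m/s))
= 1.1249 × (3.6229 μs) = 4.08 μs

Δt' ≈ 4.08 μs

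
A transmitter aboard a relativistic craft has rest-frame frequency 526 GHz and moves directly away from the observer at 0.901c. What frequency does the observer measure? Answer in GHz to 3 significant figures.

f_obs ≈ 120 GHz

Relativistic Doppler: f_obs = f_src √((1−β)/(1+β))
= 526 × √(0.099000/1.9010) = 526 × 0.22821 = 120 GHz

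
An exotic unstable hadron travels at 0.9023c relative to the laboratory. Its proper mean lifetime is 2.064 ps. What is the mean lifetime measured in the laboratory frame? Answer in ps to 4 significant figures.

Δt ≈ 4.788 ps

γ = 1/√(1 − 0.9023²) = 2.31960
Time dilation: Δt = γτ₀ = 2.31960 × 2.064 ps = 4.788 ps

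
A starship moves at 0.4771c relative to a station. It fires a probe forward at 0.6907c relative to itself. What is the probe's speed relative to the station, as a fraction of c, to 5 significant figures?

u ≈ 0.87835c

Relativistic velocity addition: u = (u' + v)/(1 + u'v/c²)
= (0.6907 + 0.4771)/(1 + 0.6907×0.4771) = 1.1678/1.329533 = 0.87835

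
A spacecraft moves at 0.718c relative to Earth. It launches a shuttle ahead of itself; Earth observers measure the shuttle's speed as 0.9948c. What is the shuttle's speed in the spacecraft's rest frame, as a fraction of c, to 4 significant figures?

Inverse velocity addition: u' = (u − v)/(1 − uv/c²)
= (0.9948 − 0.718)/(1 − 0.9948×0.718) = 0.2768/0.285734 = 0.9687

u' ≈ 0.9687c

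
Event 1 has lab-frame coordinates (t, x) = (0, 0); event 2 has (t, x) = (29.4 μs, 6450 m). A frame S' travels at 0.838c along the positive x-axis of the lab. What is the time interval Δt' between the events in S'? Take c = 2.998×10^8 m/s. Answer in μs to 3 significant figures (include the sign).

Δt' ≈ 20.8 μs

γ = 1/√(1 − 0.838²) = 1.8326
Δt' = γ(Δt − vΔx/c²) = 1.8326 × (29.4 μs − 0.838×6450 m / (2.998×10^8 m/s))
= 1.8326 × (11.371 μs) = 20.8 μs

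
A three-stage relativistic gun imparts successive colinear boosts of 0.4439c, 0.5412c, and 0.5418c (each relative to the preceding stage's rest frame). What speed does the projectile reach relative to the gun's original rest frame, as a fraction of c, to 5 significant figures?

Compose boost 2: (0.5412 + 0.4439)/(1 + 0.5412×0.4439) = 0.98510/1.240239 = 0.7942826
Compose boost 3: (0.5418 + 0.7942826)/(1 + 0.5418×0.7942826) = 1.336083/1.430342 = 0.93410

u ≈ 0.93410c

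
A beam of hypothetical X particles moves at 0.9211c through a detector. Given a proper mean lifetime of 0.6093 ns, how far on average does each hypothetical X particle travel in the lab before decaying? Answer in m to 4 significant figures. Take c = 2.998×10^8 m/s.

d ≈ 0.4322 m

γ = 1/√(1 − 0.9211²) = 2.56854
Dilated lifetime: Δt = γτ₀ = 2.56854 × 0.6093 ns = 1.56501 ns
d = vΔt = 0.9211c × 1.56501 ns = 2.76146×10^8 m/s × 1.56501×10^-9 s = 0.4322 m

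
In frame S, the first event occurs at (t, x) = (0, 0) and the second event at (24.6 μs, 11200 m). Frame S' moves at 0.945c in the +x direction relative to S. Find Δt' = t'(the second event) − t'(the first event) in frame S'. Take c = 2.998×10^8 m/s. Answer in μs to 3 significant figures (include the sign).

Δt' ≈ -32.7 μs

γ = 1/√(1 − 0.945²) = 3.0574
Δt' = γ(Δt − vΔx/c²) = 3.0574 × (24.6 μs − 0.945×11200 m / (2.998×10^8 m/s))
= 3.0574 × (-10.704 μs) = -32.7 μs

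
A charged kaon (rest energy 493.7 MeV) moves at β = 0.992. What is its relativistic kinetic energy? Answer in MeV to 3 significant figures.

K ≈ 3420 MeV

γ = 1/√(1 − 0.992²) = 7.9216
K = (γ − 1)m₀c² = (7.9216 − 1) × 493.7 MeV = 6.9216 × 493.7 MeV = 3420 MeV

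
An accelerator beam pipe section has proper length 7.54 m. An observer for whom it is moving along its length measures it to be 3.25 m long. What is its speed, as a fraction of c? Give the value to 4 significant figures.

γ = L₀/L = 7.54/3.25 = 2.32000
β = √(1 − 1/γ²) = 0.9023

β ≈ 0.9023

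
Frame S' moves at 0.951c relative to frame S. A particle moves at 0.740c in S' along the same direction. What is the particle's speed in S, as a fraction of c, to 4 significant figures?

u ≈ 0.9925c

Relativistic velocity addition: u = (u' + v)/(1 + u'v/c²)
= (0.740 + 0.951)/(1 + 0.740×0.951) = 1.691/1.70374 = 0.9925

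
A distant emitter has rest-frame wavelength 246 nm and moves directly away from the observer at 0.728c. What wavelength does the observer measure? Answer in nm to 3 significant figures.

λ_obs ≈ 620 nm

Relativistic Doppler: λ_obs = λ_src √((1+β)/(1−β))
= 246 × √(1.7280/0.27200) = 246 × 2.5205 = 620 nm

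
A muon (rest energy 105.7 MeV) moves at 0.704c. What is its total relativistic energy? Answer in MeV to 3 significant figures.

E ≈ 149 MeV

γ = 1/√(1 − 0.704²) = 1.4081
E = γm₀c² = 1.4081 × 105.7 MeV = 149 MeV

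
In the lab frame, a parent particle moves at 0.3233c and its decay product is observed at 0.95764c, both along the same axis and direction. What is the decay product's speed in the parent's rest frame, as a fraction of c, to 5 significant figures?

Inverse velocity addition: u' = (u − v)/(1 − uv/c²)
= (0.95764 − 0.3233)/(1 − 0.95764×0.3233) = 0.63434/0.6903950 = 0.91881

u' ≈ 0.91881c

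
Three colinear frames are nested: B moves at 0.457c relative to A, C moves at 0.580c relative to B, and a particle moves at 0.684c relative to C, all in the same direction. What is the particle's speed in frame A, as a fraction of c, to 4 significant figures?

u ≈ 0.9635c

Compose boost 2: (0.580 + 0.457)/(1 + 0.580×0.457) = 1.037/1.26506 = 0.819724
Compose boost 3: (0.684 + 0.819724)/(1 + 0.684×0.819724) = 1.50372/1.56069 = 0.9635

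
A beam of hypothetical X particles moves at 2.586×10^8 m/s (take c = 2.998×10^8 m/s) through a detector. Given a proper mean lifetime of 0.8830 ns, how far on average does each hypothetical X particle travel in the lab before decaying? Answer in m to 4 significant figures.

d ≈ 0.4513 m

β = v/c = 2.586×10^8 / 2.998×10^8 = 0.862575
γ = 1/√(1 − 0.862575²) = 1.97656
Dilated lifetime: Δt = γτ₀ = 1.97656 × 0.8830 ns = 1.74530 ns
d = vΔt = 0.862575c × 1.74530 ns = 2.58600×10^8 m/s × 1.74530×10^-9 s = 0.4513 m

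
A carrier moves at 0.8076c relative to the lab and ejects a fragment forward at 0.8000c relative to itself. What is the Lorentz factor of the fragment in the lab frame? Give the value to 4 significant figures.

γ ≈ 4.652

u_lab = (0.8000 + 0.8076)/(1 + 0.8000×0.8076) = 1.6076/1.646080 = 0.9766233
γ = 1/√(1 − 0.9766233²) = 4.652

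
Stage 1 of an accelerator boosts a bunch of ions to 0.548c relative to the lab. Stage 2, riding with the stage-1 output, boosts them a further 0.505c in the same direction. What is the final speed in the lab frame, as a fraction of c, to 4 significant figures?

Compose boost 2: (0.505 + 0.548)/(1 + 0.505×0.548) = 1.053/1.27674 = 0.8248

u ≈ 0.8248c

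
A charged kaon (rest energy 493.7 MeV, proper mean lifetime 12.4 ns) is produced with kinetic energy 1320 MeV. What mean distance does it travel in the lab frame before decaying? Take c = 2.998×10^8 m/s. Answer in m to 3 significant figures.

d ≈ 13.1 m

γ = 1 + K/(m₀c²) = 1 + 1320/493.7 = 3.6737
β = √(1 − 1/γ²) = 0.96224
Dilated lifetime: γτ₀ = 3.6737 × 12.4 ns = 45.554 ns
d = βc·γτ₀ = 0.96224 × (2.998×10^8 m/s) × 4.5554×10^-8 s = 13.1 m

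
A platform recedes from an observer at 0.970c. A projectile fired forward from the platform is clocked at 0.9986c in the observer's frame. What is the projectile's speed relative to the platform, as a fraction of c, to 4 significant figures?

Inverse velocity addition: u' = (u − v)/(1 − uv/c²)
= (0.9986 − 0.970)/(1 − 0.9986×0.970) = 0.02860/0.0313580 = 0.9120

u' ≈ 0.9120c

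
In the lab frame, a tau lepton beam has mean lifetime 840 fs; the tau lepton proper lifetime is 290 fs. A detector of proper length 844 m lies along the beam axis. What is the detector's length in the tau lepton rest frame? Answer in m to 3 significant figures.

L ≈ 291 m

Time dilation ⇒ γ = Δt/τ₀ = 840/290 = 2.8966
Length contraction: L = L₀/γ = 844/2.8966 = 291 m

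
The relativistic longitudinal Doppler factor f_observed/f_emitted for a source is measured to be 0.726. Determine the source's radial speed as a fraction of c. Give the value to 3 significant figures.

f_obs/f_src = √((1−β)/(1+β)) = 0.726  ⇒  (1−β)/(1+β) = 0.52708
β = |1 − D²|/(1 + D²) = |1 − 0.52708|/(1 + 0.52708) = 0.310

β ≈ 0.310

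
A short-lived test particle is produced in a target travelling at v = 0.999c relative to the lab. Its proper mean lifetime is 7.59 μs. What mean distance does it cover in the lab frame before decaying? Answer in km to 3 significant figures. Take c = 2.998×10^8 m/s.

γ = 1/√(1 − 0.999²) = 22.366
Dilated lifetime: Δt = γτ₀ = 22.366 × 7.59 μs = 169.76 μs
d = vΔt = 0.999c × 169.76 μs = 2.9950×10^8 m/s × 0.00016976 s = 50.8 km

d ≈ 50.8 km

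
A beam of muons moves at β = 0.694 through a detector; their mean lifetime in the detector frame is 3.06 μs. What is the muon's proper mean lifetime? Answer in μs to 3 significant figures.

γ = 1/√(1 − 0.694²) = 1.3889
Proper time: τ₀ = Δt/γ = 3.06/1.3889 = 2.20 μs

τ₀ ≈ 2.20 μs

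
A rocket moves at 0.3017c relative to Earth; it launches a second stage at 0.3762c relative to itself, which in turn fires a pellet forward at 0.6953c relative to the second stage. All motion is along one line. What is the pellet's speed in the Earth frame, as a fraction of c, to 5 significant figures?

u ≈ 0.91625c

Compose boost 2: (0.3762 + 0.3017)/(1 + 0.3762×0.3017) = 0.67790/1.113500 = 0.6088013
Compose boost 3: (0.6953 + 0.6088013)/(1 + 0.6953×0.6088013) = 1.304101/1.423300 = 0.91625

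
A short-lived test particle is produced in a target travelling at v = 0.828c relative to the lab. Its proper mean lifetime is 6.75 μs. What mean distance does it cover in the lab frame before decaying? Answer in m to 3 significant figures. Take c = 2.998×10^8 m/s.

γ = 1/√(1 − 0.828²) = 1.7834
Dilated lifetime: Δt = γτ₀ = 1.7834 × 6.75 μs = 12.038 μs
d = vΔt = 0.828c × 12.038 μs = 2.4823×10^8 m/s × 1.2038×10^-5 s = 2990 m

d ≈ 2990 m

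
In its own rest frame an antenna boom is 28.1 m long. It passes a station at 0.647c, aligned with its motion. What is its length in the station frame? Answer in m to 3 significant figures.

γ = 1/√(1 − 0.647²) = 1.3115
Length contraction: L = L₀/γ = 28.1/1.3115 = 21.4 m

L ≈ 21.4 m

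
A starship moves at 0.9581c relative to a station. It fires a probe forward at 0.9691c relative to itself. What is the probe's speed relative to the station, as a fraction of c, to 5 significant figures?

u ≈ 0.99933c

Relativistic velocity addition: u = (u' + v)/(1 + u'v/c²)
= (0.9691 + 0.9581)/(1 + 0.9691×0.9581) = 1.9272/1.928495 = 0.99933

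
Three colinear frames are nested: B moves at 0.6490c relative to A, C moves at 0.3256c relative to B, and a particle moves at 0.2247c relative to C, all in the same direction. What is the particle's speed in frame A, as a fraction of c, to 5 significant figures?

u ≈ 0.87169c

Compose boost 2: (0.3256 + 0.6490)/(1 + 0.3256×0.6490) = 0.97460/1.211314 = 0.8045805
Compose boost 3: (0.2247 + 0.8045805)/(1 + 0.2247×0.8045805) = 1.029281/1.180789 = 0.87169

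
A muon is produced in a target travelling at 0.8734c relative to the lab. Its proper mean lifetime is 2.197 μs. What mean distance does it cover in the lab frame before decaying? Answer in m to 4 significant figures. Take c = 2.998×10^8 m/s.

d ≈ 1181 m

γ = 1/√(1 − 0.8734²) = 2.05337
Dilated lifetime: Δt = γτ₀ = 2.05337 × 2.197 μs = 4.51126 μs
d = vΔt = 0.8734c × 4.51126 μs = 2.61845×10^8 m/s × 4.51126×10^-6 s = 1181 m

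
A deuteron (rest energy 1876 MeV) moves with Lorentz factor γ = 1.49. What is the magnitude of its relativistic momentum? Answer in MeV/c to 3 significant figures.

p ≈ 2070 MeV/c

β = √(1 − 1/γ²) = √(1 − 1/1.49²) = 0.74133
p = γβm₀c = 1.49 × 0.74133 × 1876 MeV/c = 2070 MeV/c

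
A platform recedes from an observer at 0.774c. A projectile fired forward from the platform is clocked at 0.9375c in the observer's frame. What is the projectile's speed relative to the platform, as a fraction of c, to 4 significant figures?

u' ≈ 0.5959c

Inverse velocity addition: u' = (u − v)/(1 − uv/c²)
= (0.9375 − 0.774)/(1 − 0.9375×0.774) = 0.1635/0.274375 = 0.5959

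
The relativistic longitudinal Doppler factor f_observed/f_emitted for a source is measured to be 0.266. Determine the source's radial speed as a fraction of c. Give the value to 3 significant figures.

f_obs/f_src = √((1−β)/(1+β)) = 0.266  ⇒  (1−β)/(1+β) = 0.070756
β = |1 − D²|/(1 + D²) = |1 − 0.070756|/(1 + 0.070756) = 0.868

β ≈ 0.868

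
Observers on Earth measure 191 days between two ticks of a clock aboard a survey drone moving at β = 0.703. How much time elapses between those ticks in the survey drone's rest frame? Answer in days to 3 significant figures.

τ₀ ≈ 136 days

γ = 1/√(1 − 0.703²) = 1.4061
Proper time: τ₀ = Δt/γ = 191/1.4061 = 136 days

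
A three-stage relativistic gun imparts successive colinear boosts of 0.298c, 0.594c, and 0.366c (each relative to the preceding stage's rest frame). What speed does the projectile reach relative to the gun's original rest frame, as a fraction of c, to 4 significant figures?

u ≈ 0.8798c

Compose boost 2: (0.594 + 0.298)/(1 + 0.594×0.298) = 0.8920/1.17701 = 0.757851
Compose boost 3: (0.366 + 0.757851)/(1 + 0.366×0.757851) = 1.12385/1.27737 = 0.8798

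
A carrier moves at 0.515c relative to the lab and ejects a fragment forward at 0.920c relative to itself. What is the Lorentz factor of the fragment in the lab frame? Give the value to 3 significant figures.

u_lab = (0.920 + 0.515)/(1 + 0.920×0.515) = 1.435/1.47380 = 0.973673
γ = 1/√(1 − 0.973673²) = 4.39

γ ≈ 4.39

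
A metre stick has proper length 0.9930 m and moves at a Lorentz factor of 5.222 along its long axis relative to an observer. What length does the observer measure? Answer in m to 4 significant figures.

L ≈ 0.1902 m

γ = 5.222 (given)
Length contraction: L = L₀/γ = 0.9930/5.222 = 0.1902 m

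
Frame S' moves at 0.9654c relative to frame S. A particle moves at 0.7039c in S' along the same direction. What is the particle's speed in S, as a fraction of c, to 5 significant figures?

Relativistic velocity addition: u = (u' + v)/(1 + u'v/c²)
= (0.7039 + 0.9654)/(1 + 0.7039×0.9654) = 1.6693/1.679545 = 0.99390

u ≈ 0.99390c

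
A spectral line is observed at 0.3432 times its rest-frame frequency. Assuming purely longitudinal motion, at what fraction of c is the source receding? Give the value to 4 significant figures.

β ≈ 0.7893

f_obs/f_src = √((1−β)/(1+β)) = 0.3432  ⇒  (1−β)/(1+β) = 0.117786
β = |1 − D²|/(1 + D²) = |1 − 0.117786|/(1 + 0.117786) = 0.7893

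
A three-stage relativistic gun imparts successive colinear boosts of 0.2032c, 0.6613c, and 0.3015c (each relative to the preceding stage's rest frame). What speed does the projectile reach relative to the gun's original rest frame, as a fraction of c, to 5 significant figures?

Compose boost 2: (0.6613 + 0.2032)/(1 + 0.6613×0.2032) = 0.86450/1.134376 = 0.7620929
Compose boost 3: (0.3015 + 0.7620929)/(1 + 0.3015×0.7620929) = 1.063593/1.229771 = 0.86487

u ≈ 0.86487c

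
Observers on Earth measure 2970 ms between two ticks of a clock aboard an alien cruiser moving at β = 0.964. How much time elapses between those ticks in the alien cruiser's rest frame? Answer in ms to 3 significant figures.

γ = 1/√(1 − 0.964²) = 3.7608
Proper time: τ₀ = Δt/γ = 2970/3.7608 = 790 ms

τ₀ ≈ 790 ms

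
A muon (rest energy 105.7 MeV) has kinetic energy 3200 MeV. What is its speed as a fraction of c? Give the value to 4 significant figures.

γ = 1 + K/(m₀c²) = 1 + 3200/105.7 = 31.2744
β = √(1 − 1/γ²) = 0.9995

β ≈ 0.9995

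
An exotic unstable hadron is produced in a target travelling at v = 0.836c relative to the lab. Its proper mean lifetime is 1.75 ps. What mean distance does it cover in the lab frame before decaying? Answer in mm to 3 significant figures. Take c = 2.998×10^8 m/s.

γ = 1/√(1 − 0.836²) = 1.8224
Dilated lifetime: Δt = γτ₀ = 1.8224 × 1.75 ps = 3.1892 ps
d = vΔt = 0.836c × 3.1892 ps = 2.5063×10^8 m/s × 3.1892×10^-12 s = 0.799 mm

d ≈ 0.799 mm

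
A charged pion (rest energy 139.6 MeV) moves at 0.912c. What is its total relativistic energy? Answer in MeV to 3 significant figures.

E ≈ 340 MeV

γ = 1/√(1 − 0.912²) = 2.4379
E = γm₀c² = 2.4379 × 139.6 MeV = 340 MeV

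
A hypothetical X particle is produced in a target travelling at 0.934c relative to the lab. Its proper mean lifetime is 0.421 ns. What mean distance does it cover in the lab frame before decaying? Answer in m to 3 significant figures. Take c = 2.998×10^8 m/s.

d ≈ 0.330 m

γ = 1/√(1 − 0.934²) = 2.7990
Dilated lifetime: Δt = γτ₀ = 2.7990 × 0.421 ns = 1.1784 ns
d = vΔt = 0.934c × 1.1784 ns = 2.8001×10^8 m/s × 1.1784×10^-9 s = 0.330 m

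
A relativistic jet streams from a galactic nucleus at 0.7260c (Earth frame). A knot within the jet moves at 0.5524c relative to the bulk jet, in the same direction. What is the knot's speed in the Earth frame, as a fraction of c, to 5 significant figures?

u ≈ 0.91246c

Relativistic velocity addition: u = (u' + v)/(1 + u'v/c²)
= (0.5524 + 0.7260)/(1 + 0.5524×0.7260) = 1.2784/1.401042 = 0.91246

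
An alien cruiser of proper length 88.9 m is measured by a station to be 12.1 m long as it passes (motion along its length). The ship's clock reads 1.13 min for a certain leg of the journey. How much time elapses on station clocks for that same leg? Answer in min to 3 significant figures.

Length contraction ⇒ γ = L₀/L = 88.9/12.1 = 7.3471
Time dilation: Δt = γτ₀ = 7.3471 × 1.13 min = 8.30 min

Δt ≈ 8.30 min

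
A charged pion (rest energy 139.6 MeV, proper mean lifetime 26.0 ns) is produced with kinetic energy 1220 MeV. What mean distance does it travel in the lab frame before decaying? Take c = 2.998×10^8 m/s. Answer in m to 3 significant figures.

γ = 1 + K/(m₀c²) = 1 + 1220/139.6 = 9.7393
β = √(1 − 1/γ²) = 0.99471
Dilated lifetime: γτ₀ = 9.7393 × 26.0 ns = 253.22 ns
d = βc·γτ₀ = 0.99471 × (2.998×10^8 m/s) × 2.5322×10^-7 s = 75.5 m

d ≈ 75.5 m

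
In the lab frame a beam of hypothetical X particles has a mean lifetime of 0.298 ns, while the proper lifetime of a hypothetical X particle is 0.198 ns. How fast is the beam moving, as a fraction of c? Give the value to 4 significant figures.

γ = Δt/τ₀ = 0.298/0.198 = 1.50505
β = √(1 − 1/γ²) = √(1 − 1/1.50505²) = 0.7474

β ≈ 0.7474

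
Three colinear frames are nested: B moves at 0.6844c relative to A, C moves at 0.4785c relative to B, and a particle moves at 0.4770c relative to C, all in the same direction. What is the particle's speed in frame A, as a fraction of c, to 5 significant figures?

u ≈ 0.95427c

Compose boost 2: (0.4785 + 0.6844)/(1 + 0.4785×0.6844) = 1.1629/1.327485 = 0.8760172
Compose boost 3: (0.4770 + 0.8760172)/(1 + 0.4770×0.8760172) = 1.353017/1.417860 = 0.95427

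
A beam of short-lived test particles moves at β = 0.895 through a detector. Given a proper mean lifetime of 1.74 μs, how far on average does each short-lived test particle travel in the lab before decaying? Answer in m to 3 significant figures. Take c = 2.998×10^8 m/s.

γ = 1/√(1 − 0.895²) = 2.2418
Dilated lifetime: Δt = γτ₀ = 2.2418 × 1.74 μs = 3.9008 μs
d = vΔt = 0.895c × 3.9008 μs = 2.6832×10^8 m/s × 3.9008×10^-6 s = 1050 m

d ≈ 1050 m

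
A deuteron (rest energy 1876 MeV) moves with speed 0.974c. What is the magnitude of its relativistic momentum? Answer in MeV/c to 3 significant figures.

p ≈ 8070 MeV/c

γ = 1/√(1 − 0.974²) = 4.4141
p = γβm₀c = 4.4141 × 0.974 × 1876 MeV/c = 8070 MeV/c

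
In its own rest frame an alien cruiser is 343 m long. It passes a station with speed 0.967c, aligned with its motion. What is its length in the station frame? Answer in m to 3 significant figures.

γ = 1/√(1 − 0.967²) = 3.9250
Length contraction: L = L₀/γ = 343/3.9250 = 87.4 m

L ≈ 87.4 m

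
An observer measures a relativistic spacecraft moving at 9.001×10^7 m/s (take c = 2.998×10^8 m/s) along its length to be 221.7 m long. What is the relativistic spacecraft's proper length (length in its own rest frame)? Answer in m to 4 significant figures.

β = v/c = 9.001×10^7 / 2.998×10^8 = 0.300233
γ = 1/√(1 − 0.300233²) = 1.04837
L₀ = γL = 1.04837 × 221.7 = 232.4 m

L₀ ≈ 232.4 m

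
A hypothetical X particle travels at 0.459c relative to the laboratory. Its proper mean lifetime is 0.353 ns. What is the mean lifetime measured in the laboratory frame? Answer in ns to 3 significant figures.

γ = 1/√(1 − 0.459²) = 1.1256
Time dilation: Δt = γτ₀ = 1.1256 × 0.353 ns = 0.397 ns

Δt ≈ 0.397 ns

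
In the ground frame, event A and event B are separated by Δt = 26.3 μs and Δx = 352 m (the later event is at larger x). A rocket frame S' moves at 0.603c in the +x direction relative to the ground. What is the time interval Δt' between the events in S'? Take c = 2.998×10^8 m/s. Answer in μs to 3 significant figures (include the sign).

Δt' ≈ 32.1 μs

γ = 1/√(1 − 0.603²) = 1.2535
Δt' = γ(Δt − vΔx/c²) = 1.2535 × (26.3 μs − 0.603×352 m / (2.998×10^8 m/s))
= 1.2535 × (25.592 μs) = 32.1 μs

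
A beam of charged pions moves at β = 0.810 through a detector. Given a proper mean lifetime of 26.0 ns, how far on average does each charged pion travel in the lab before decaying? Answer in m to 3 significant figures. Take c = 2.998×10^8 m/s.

d ≈ 10.8 m

γ = 1/√(1 − 0.810²) = 1.7052
Dilated lifetime: Δt = γτ₀ = 1.7052 × 26.0 ns = 44.336 ns
d = vΔt = 0.810c × 44.336 ns = 2.4284×10^8 m/s × 4.4336×10^-8 s = 10.8 m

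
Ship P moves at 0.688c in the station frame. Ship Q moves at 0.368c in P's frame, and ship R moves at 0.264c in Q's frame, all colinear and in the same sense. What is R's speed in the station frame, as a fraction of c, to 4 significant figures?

u ≈ 0.9053c

Compose boost 2: (0.368 + 0.688)/(1 + 0.368×0.688) = 1.056/1.25318 = 0.842654
Compose boost 3: (0.264 + 0.842654)/(1 + 0.264×0.842654) = 1.10665/1.22246 = 0.9053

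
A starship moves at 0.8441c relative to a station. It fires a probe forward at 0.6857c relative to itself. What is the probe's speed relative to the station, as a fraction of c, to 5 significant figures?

u ≈ 0.96896c

Relativistic velocity addition: u = (u' + v)/(1 + u'v/c²)
= (0.6857 + 0.8441)/(1 + 0.6857×0.8441) = 1.5298/1.578799 = 0.96896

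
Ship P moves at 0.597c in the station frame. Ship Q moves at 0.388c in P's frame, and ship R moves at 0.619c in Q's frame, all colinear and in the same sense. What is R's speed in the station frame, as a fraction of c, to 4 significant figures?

u ≈ 0.9490c

Compose boost 2: (0.388 + 0.597)/(1 + 0.388×0.597) = 0.9850/1.23164 = 0.799749
Compose boost 3: (0.619 + 0.799749)/(1 + 0.619×0.799749) = 1.41875/1.49504 = 0.9490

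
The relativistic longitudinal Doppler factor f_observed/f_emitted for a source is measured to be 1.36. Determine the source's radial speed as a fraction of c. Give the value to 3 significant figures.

β ≈ 0.298

f_obs/f_src = √((1+β)/(1−β)) = 1.36  ⇒  (1+β)/(1−β) = 1.8496
β = |1 − D²|/(1 + D²) = |1 − 1.8496|/(1 + 1.8496) = 0.298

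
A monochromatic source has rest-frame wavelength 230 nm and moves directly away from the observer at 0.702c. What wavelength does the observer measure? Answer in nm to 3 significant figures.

λ_obs ≈ 550 nm

Relativistic Doppler: λ_obs = λ_src √((1+β)/(1−β))
= 230 × √(1.7020/0.29800) = 230 × 2.3899 = 550 nm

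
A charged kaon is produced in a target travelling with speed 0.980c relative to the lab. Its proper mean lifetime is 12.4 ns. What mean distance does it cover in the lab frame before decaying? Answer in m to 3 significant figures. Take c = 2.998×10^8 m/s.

γ = 1/√(1 − 0.980²) = 5.0252
Dilated lifetime: Δt = γτ₀ = 5.0252 × 12.4 ns = 62.312 ns
d = vΔt = 0.980c × 62.312 ns = 2.9380×10^8 m/s × 6.2312×10^-8 s = 18.3 m

d ≈ 18.3 m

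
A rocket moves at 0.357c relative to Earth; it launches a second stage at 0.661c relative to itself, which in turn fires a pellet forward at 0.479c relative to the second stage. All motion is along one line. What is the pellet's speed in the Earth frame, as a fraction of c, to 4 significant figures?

Compose boost 2: (0.661 + 0.357)/(1 + 0.661×0.357) = 1.018/1.23598 = 0.823640
Compose boost 3: (0.479 + 0.823640)/(1 + 0.479×0.823640) = 1.30264/1.39452 = 0.9341

u ≈ 0.9341c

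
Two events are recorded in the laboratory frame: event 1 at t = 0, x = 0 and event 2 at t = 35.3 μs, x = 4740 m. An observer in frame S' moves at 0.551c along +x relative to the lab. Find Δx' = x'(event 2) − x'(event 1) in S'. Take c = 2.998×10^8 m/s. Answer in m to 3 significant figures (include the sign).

γ = 1/√(1 − 0.551²) = 1.1983
Δx' = γ(Δx − vΔt) = 1.1983 × (4740 m − 0.551×(2.998×10^8 m/s)×35.3×10^-6 s)
= 1.1983 × (-1091.2 m) = -1310 m

Δx' ≈ -1310 m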